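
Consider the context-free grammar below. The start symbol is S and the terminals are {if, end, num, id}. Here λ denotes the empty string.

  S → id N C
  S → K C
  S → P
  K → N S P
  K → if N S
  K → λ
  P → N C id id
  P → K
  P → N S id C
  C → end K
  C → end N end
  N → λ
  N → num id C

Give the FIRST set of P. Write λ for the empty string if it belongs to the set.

FIRST(C) = {end}
FIRST(N) = {λ, num}
FIRST(S) = {λ, end, id, if, num}  (via K C, P)
FIRST(K) = {λ, end, id, if, num}  (via N S P)
FIRST(P) = {λ, end, id, if, num}  (via N C id id, K, N S id C)

{λ, end, id, if, num}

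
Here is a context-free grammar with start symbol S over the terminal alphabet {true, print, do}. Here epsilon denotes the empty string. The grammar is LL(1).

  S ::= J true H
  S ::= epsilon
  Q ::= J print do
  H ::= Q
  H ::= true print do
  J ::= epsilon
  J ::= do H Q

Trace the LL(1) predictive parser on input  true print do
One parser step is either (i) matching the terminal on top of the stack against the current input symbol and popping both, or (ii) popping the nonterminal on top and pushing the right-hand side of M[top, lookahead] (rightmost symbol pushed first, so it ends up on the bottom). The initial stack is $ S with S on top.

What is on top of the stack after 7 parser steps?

do

     Stack         Input            Action
  1  $ S           true print do $  expand S ::= J true H
  2  $ H true J    true print do $  expand J ::= epsilon
  3  $ H true      true print do $  match true
  4  $ H           print do $       expand H ::= Q
  5  $ Q           print do $       expand Q ::= J print do
  6  $ do print J  print do $       expand J ::= epsilon
  7  $ do print    print do $       match print
Stack after step 7: $ do (top = do).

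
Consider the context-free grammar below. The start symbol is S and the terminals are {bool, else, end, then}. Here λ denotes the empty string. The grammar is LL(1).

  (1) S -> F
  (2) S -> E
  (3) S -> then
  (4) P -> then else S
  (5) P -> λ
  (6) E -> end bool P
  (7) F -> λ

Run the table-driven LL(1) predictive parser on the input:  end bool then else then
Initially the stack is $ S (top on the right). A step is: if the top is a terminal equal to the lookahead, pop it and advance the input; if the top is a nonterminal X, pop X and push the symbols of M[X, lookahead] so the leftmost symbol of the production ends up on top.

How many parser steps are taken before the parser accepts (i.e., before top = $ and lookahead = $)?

9

step 1: stack=$ S  input=end bool then else then $  — expand S -> E
step 2: stack=$ E  input=end bool then else then $  — expand E -> end bool P
step 3: stack=$ P bool end  input=end bool then else then $  — match end
step 4: stack=$ P bool  input=bool then else then $  — match bool
step 5: stack=$ P  input=then else then $  — expand P -> then else S
step 6: stack=$ S else then  input=then else then $  — match then
step 7: stack=$ S else  input=else then $  — match else
step 8: stack=$ S  input=then $  — expand S -> then
step 9: stack=$ then  input=then $  — match then
Accept reached after 9 steps.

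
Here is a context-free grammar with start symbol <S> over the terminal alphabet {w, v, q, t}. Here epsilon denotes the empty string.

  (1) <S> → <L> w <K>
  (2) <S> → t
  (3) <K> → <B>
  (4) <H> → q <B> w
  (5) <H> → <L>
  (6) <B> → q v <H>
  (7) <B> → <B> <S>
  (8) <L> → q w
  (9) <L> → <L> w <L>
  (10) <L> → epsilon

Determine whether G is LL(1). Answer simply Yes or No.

FIRST(<S>) = {q, t, w}
FIRST(<K>) = {q}
FIRST(<H>) = {epsilon, q, w}
FIRST(<B>) = {q}
FIRST(<L>) = {epsilon, q, w}
FOLLOW(<S>) = {$, q, t, w}
FOLLOW(<K>) = {$, q, t, w}
FOLLOW(<H>) = {$, q, t, w}
FOLLOW(<B>) = {$, q, t, w}
FOLLOW(<L>) = {$, q, t, w}
Cell M[<B>, q] receives both <B> → q v <H> and <B> → <B> <S> — the grammar is not LL(1).

No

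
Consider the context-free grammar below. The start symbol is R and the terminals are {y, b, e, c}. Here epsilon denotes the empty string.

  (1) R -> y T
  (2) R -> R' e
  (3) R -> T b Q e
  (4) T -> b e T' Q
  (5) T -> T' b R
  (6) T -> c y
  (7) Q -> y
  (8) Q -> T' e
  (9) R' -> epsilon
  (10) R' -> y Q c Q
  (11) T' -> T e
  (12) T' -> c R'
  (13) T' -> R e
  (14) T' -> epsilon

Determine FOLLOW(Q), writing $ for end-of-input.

FIRST(R') = {epsilon, y}
FIRST(R) = {b, c, e, y}  (via R' e, T b Q e)
FIRST(T) = {b, c, e, y}  (via T' b R)
FIRST(T') = {epsilon, b, c, e, y}  (via T e, R e)
FIRST(Q) = {b, c, e, y}  (via T' e)
FOLLOW(R) includes $ since R is the start symbol.
FOLLOW(T'): in T->b e T' Q, T' is followed by Q with FIRST {b, c, e, y}; in T->T' b R, T' is followed by b R with FIRST {b}; in Q->T' e, T' is followed by e with FIRST {e}. Thus FOLLOW(T') = {b, c, e, y}.
FOLLOW(R'): in R->R' e, R' is followed by e with FIRST {e}; in T'->c R', the suffix after R' is empty, so FOLLOW(R') ⊇ FOLLOW(T') = {b, c, e, y}. Thus FOLLOW(R') = {b, c, e, y}.
FOLLOW(R): in T->T' b R, the suffix after R is empty, so FOLLOW(R) ⊇ FOLLOW(T) = {$, b, e}; in T'->R e, R is followed by e with FIRST {e}. Thus FOLLOW(R) = {$, b, e}.
FOLLOW(T): in R->y T, the suffix after T is empty, so FOLLOW(T) ⊇ FOLLOW(R) = {$, b, e}; in R->T b Q e, T is followed by b Q e with FIRST {b}; in T'->T e, T is followed by e with FIRST {e}. Thus FOLLOW(T) = {$, b, e}.
FOLLOW(Q): in R->T b Q e, Q is followed by e with FIRST {e}; in T->b e T' Q, the suffix after Q is empty, so FOLLOW(Q) ⊇ FOLLOW(T) = {$, b, e}; in R'->y Q c Q (occurrence 1), Q is followed by c Q with FIRST {c}; in R'->y Q c Q (occurrence 2), the suffix after Q is empty, so FOLLOW(Q) ⊇ FOLLOW(R') = {b, c, e, y}. Thus FOLLOW(Q) = {$, b, c, e, y}.

{$, b, c, e, y}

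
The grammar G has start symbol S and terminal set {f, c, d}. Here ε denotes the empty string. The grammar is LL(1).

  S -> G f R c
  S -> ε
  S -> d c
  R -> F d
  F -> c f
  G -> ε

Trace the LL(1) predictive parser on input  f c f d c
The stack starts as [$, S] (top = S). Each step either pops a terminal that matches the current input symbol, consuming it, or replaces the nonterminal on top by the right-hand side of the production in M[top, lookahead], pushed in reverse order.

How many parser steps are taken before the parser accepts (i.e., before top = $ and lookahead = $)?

     Stack      Input        Action
  1  $ S        f c f d c $  expand S -> G f R c
  2  $ c R f G  f c f d c $  expand G -> ε
  3  $ c R f    f c f d c $  match f
  4  $ c R      c f d c $    expand R -> F d
  5  $ c d F    c f d c $    expand F -> c f
  6  $ c d f c  c f d c $    match c
  7  $ c d f    f d c $      match f
  8  $ c d      d c $        match d
  9  $ c        c $          match c
Accept reached after 9 steps.

9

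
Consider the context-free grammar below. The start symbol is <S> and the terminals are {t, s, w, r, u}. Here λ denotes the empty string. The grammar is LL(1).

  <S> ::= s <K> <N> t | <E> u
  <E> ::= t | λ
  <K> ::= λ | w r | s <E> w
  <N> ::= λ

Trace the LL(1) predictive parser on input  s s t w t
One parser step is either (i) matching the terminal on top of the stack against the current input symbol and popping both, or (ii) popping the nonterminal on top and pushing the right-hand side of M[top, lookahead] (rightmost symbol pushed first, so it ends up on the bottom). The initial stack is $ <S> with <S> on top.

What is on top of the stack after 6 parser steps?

w

step 1: stack=$ <S>  input=s s t w t $  — expand <S> ::= s <K> <N> t
step 2: stack=$ t <N> <K> s  input=s s t w t $  — match s
step 3: stack=$ t <N> <K>  input=s t w t $  — expand <K> ::= s <E> w
step 4: stack=$ t <N> w <E> s  input=s t w t $  — match s
step 5: stack=$ t <N> w <E>  input=t w t $  — expand <E> ::= t
step 6: stack=$ t <N> w t  input=t w t $  — match t
Stack after step 6: $ t <N> w (top = w).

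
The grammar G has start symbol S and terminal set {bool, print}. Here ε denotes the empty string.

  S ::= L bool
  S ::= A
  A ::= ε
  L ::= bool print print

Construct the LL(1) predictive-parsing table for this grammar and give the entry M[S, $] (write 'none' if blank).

FIRST(A): from A::=ε we get {ε}. So FIRST(A) = {ε}.
FIRST(L): from L::=bool print print we get {bool}. So FIRST(L) = {bool}.
FIRST(S): from S::=L bool we get {bool}; from S::=A we get {ε}. So FIRST(S) = {ε, bool}.
FOLLOW(S) includes $ since S is the start symbol.
FOLLOW(S): S appears on no right-hand side. Thus FOLLOW(S) = {$}.
For S ::= L bool: FIRST(L bool) = {bool}, so it goes in M[S, t] for t ∈ {bool}.
For S ::= A: FIRST(A) = {ε}, so it goes in M[S, t] for t ∈ {}; since ε ∈ FIRST, also for every t ∈ FOLLOW(S) = {$}.

S ::= A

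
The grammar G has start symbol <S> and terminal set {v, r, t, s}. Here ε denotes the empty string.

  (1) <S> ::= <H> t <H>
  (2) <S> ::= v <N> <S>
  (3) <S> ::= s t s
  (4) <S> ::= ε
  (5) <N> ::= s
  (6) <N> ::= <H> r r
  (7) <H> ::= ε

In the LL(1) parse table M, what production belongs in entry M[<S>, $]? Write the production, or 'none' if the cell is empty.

FIRST(<H>): from <H>::=ε we get {ε}. So FIRST(<H>) = {ε}.
FIRST(<S>): from <S>::=<H> t <H> we get {t}; from <S>::=v <N> <S> we get {v}; from <S>::=s t s we get {s}; from <S>::=ε we get {ε}. So FIRST(<S>) = {ε, s, t, v}.
FIRST(<N>): from <N>::=s we get {s}; from <N>::=<H> r r we get {r}. So FIRST(<N>) = {r, s}.
FOLLOW(<S>) includes $ since <S> is the start symbol.
FOLLOW(<S>): in <S>::=v <N> <S>, the suffix after <S> is empty (adds nothing new). Thus FOLLOW(<S>) = {$}.
For <S> ::= <H> t <H>: FIRST(<H> t <H>) = {t}, so it goes in M[<S>, t] for t ∈ {t}.
For <S> ::= v <N> <S>: FIRST(v <N> <S>) = {v}, so it goes in M[<S>, t] for t ∈ {v}.
For <S> ::= s t s: FIRST(s t s) = {s}, so it goes in M[<S>, t] for t ∈ {s}.
For <S> ::= ε: FIRST(ε) = {ε}, so it goes in M[<S>, t] for t ∈ {}; since ε ∈ FIRST, also for every t ∈ FOLLOW(<S>) = {$}.

<S> ::= ε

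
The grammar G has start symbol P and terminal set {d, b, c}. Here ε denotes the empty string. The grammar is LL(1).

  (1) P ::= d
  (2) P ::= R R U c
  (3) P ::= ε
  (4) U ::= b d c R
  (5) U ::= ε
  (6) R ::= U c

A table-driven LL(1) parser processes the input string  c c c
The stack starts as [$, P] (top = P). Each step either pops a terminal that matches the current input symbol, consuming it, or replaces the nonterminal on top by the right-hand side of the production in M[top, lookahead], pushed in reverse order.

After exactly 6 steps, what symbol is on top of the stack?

step 1: stack=$ P  input=c c c $  — expand P ::= R R U c
step 2: stack=$ c U R R  input=c c c $  — expand R ::= U c
step 3: stack=$ c U R c U  input=c c c $  — expand U ::= ε
step 4: stack=$ c U R c  input=c c c $  — match c
step 5: stack=$ c U R  input=c c $  — expand R ::= U c
step 6: stack=$ c U c U  input=c c $  — expand U ::= ε
Stack after step 6: $ c U c (top = c).

c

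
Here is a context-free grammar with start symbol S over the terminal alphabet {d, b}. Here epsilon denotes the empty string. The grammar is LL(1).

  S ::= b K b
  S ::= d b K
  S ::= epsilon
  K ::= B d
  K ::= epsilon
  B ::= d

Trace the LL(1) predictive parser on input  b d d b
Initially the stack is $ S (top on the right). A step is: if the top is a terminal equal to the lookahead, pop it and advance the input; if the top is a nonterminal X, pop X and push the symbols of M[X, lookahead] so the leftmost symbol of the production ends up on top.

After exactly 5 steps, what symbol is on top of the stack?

step 1: stack=$ S  input=b d d b $  — expand S ::= b K b
step 2: stack=$ b K b  input=b d d b $  — match b
step 3: stack=$ b K  input=d d b $  — expand K ::= B d
step 4: stack=$ b d B  input=d d b $  — expand B ::= d
step 5: stack=$ b d d  input=d d b $  — match d
Stack after step 5: $ b d (top = d).

d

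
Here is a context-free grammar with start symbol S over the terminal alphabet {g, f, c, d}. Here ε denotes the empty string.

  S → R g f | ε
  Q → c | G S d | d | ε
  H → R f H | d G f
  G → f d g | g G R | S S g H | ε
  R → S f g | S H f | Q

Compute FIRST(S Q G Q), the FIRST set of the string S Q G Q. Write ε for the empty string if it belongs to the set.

{ε, c, d, f, g}

FIRST(S): from S→R g f we get {c, d, f, g}; from S→ε we get {ε}. So FIRST(S) = {ε, c, d, f, g}.
FIRST(G): from G→f d g we get {f}; from G→g G R we get {g}; from G→S S g H we get {c, d, f, g}; from G→ε we get {ε}. So FIRST(G) = {ε, c, d, f, g}.
FIRST(Q): from Q→c we get {c}; from Q→G S d we get {c, d, f, g}; from Q→d we get {d}; from Q→ε we get {ε}. So FIRST(Q) = {ε, c, d, f, g}.
FIRST(H): from H→R f H we get {c, d, f, g}; from H→d G f we get {d}. So FIRST(H) = {c, d, f, g}.
FIRST(R): from R→S f g we get {c, d, f, g}; from R→S H f we get {c, d, f, g}; from R→Q we get {ε, c, d, f, g}. So FIRST(R) = {ε, c, d, f, g}.
FIRST(S Q G Q): take FIRST of each symbol in turn, carrying on past any symbol whose FIRST contains ε; result {ε, c, d, f, g}.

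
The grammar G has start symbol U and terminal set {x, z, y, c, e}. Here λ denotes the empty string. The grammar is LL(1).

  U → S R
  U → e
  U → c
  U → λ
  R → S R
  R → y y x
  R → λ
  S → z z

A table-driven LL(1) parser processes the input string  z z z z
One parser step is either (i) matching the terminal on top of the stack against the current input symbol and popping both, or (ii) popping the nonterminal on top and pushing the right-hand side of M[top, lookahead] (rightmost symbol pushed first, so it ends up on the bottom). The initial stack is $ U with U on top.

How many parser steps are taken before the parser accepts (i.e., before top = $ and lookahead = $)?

     Stack    Input      Action
  1  $ U      z z z z $  expand U → S R
  2  $ R S    z z z z $  expand S → z z
  3  $ R z z  z z z z $  match z
  4  $ R z    z z z $    match z
  5  $ R      z z $      expand R → S R
  6  $ R S    z z $      expand S → z z
  7  $ R z z  z z $      match z
  8  $ R z    z $        match z
  9  $ R      $          expand R → λ
Accept reached after 9 steps.

9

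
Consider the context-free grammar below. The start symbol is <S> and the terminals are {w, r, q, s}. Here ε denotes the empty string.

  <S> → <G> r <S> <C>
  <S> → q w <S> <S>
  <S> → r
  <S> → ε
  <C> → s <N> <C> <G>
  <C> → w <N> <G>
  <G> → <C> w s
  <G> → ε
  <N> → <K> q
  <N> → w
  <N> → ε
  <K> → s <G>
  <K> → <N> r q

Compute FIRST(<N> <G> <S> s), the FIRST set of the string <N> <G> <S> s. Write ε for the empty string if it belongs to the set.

FIRST(<C>): from <C>→s <N> <C> <G> we get {s}; from <C>→w <N> <G> we get {w}. So FIRST(<C>) = {s, w}.
FIRST(<G>): from <G>→<C> w s we get {s, w}; from <G>→ε we get {ε}. So FIRST(<G>) = {ε, s, w}.
FIRST(<S>): from <S>→<G> r <S> <C> we get {r, s, w}; from <S>→q w <S> <S> we get {q}; from <S>→r we get {r}; from <S>→ε we get {ε}. So FIRST(<S>) = {ε, q, r, s, w}.
FIRST(<N>): from <N>→<K> q we get {r, s, w}; from <N>→w we get {w}; from <N>→ε we get {ε}. So FIRST(<N>) = {ε, r, s, w}.
FIRST(<K>): from <K>→s <G> we get {s}; from <K>→<N> r q we get {r, s, w}. So FIRST(<K>) = {r, s, w}.
FIRST(<N> <G> <S> s): take FIRST of each symbol in turn, carrying on past any symbol whose FIRST contains ε; result {q, r, s, w}.

{q, r, s, w}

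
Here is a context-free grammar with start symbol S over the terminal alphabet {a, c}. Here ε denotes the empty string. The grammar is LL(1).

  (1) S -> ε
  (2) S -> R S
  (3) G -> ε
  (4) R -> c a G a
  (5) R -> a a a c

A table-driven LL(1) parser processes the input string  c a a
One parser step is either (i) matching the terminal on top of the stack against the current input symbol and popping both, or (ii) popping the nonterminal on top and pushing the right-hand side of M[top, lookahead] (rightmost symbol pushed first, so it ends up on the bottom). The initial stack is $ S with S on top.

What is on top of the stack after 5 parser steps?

     Stack        Input    Action
  1  $ S          c a a $  expand S -> R S
  2  $ S R        c a a $  expand R -> c a G a
  3  $ S a G a c  c a a $  match c
  4  $ S a G a    a a $    match a
  5  $ S a G      a $      expand G -> ε
Stack after step 5: $ S a (top = a).

a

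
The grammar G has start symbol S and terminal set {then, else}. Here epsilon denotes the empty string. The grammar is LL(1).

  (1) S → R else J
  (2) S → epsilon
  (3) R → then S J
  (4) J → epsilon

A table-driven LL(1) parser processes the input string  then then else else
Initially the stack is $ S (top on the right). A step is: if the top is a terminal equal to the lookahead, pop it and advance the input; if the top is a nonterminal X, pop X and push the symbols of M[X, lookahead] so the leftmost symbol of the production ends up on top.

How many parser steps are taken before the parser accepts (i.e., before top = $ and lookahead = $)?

13

step 1: stack=$ S  input=then then else else $  — expand S → R else J
step 2: stack=$ J else R  input=then then else else $  — expand R → then S J
step 3: stack=$ J else J S then  input=then then else else $  — match then
step 4: stack=$ J else J S  input=then else else $  — expand S → R else J
step 5: stack=$ J else J J else R  input=then else else $  — expand R → then S J
step 6: stack=$ J else J J else J S then  input=then else else $  — match then
step 7: stack=$ J else J J else J S  input=else else $  — expand S → epsilon
step 8: stack=$ J else J J else J  input=else else $  — expand J → epsilon
step 9: stack=$ J else J J else  input=else else $  — match else
step 10: stack=$ J else J J  input=else $  — expand J → epsilon
step 11: stack=$ J else J  input=else $  — expand J → epsilon
step 12: stack=$ J else  input=else $  — match else
step 13: stack=$ J  input=$  — expand J → epsilon
Accept reached after 13 steps.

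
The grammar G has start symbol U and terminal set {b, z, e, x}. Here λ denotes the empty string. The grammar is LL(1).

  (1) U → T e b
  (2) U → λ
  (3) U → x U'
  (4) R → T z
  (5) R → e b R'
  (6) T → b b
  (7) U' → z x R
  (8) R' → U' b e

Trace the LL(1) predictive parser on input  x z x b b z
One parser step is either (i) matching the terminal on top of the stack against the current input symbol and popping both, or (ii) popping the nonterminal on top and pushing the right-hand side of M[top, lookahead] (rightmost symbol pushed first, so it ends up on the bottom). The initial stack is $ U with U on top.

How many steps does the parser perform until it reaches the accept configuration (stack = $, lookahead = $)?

10

      Stack    Input          Action
   1  $ U      x z x b b z $  expand U → x U'
   2  $ U' x   x z x b b z $  match x
   3  $ U'     z x b b z $    expand U' → z x R
   4  $ R x z  z x b b z $    match z
   5  $ R x    x b b z $      match x
   6  $ R      b b z $        expand R → T z
   7  $ z T    b b z $        expand T → b b
   8  $ z b b  b b z $        match b
   9  $ z b    b z $          match b
  10  $ z      z $            match z
Accept reached after 10 steps.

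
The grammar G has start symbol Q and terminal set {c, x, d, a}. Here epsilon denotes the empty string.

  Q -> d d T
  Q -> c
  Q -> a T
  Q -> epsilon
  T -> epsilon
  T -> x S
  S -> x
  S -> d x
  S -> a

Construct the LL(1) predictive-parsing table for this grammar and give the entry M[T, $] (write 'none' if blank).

T -> epsilon

FIRST(Q) = {epsilon, a, c, d}
FIRST(T) = {epsilon, x}
FIRST(S) = {a, d, x}
FOLLOW(Q) includes $ since Q is the start symbol.
FOLLOW(Q): Q appears on no right-hand side. Thus FOLLOW(Q) = {$}.
FOLLOW(T): in Q->d d T, the suffix after T is empty, so FOLLOW(T) ⊇ FOLLOW(Q) = {$}; in Q->a T, the suffix after T is empty, so FOLLOW(T) ⊇ FOLLOW(Q) = {$}. Thus FOLLOW(T) = {$}.
For T -> epsilon: FIRST(epsilon) = {epsilon}, so it goes in M[T, t] for t ∈ {}; since epsilon ∈ FIRST, also for every t ∈ FOLLOW(T) = {$}.
For T -> x S: FIRST(x S) = {x}, so it goes in M[T, t] for t ∈ {x}.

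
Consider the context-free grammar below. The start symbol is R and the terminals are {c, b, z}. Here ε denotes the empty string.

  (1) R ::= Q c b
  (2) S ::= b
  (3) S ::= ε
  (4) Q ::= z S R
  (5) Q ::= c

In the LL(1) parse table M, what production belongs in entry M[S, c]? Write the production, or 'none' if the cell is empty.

S ::= ε

FIRST(S): from S::=b we get {b}; from S::=ε we get {ε}. So FIRST(S) = {ε, b}.
FIRST(Q): from Q::=z S R we get {z}; from Q::=c we get {c}. So FIRST(Q) = {c, z}.
FIRST(R): from R::=Q c b we get {c, z}. So FIRST(R) = {c, z}.
FOLLOW(R) includes $ since R is the start symbol.
FOLLOW(S): in Q::=z S R, S is followed by R with FIRST {c, z}. Thus FOLLOW(S) = {c, z}.
For S ::= b: FIRST(b) = {b}, so it goes in M[S, t] for t ∈ {b}.
For S ::= ε: FIRST(ε) = {ε}, so it goes in M[S, t] for t ∈ {}; since ε ∈ FIRST, also for every t ∈ FOLLOW(S) = {c, z}.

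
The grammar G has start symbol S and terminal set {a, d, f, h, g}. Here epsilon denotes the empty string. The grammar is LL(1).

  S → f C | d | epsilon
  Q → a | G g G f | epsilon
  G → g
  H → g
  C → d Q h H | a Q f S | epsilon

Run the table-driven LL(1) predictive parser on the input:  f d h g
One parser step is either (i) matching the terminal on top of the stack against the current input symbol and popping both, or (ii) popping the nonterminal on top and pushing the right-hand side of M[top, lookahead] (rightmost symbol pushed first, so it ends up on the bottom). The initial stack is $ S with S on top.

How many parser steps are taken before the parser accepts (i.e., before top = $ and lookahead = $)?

8

step 1: stack=$ S  input=f d h g $  — expand S → f C
step 2: stack=$ C f  input=f d h g $  — match f
step 3: stack=$ C  input=d h g $  — expand C → d Q h H
step 4: stack=$ H h Q d  input=d h g $  — match d
step 5: stack=$ H h Q  input=h g $  — expand Q → epsilon
step 6: stack=$ H h  input=h g $  — match h
step 7: stack=$ H  input=g $  — expand H → g
step 8: stack=$ g  input=g $  — match g
Accept reached after 8 steps.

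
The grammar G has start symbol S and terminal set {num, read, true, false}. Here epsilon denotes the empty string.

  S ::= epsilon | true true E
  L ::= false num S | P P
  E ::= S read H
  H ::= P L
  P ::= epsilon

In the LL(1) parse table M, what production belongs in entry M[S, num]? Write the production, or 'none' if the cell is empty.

none

FIRST(S) = {epsilon, true}
FIRST(P) = {epsilon}
FIRST(L) = {epsilon, false}  (via P P)
FIRST(E) = {read, true}  (via S read H)
FIRST(H) = {epsilon, false}  (via P L)
FOLLOW(S) includes $ since S is the start symbol.
FOLLOW(S): in L::=false num S, the suffix after S is empty, so FOLLOW(S) ⊇ FOLLOW(L) = {$, read}; in E::=S read H, S is followed by read H with FIRST {read}. Thus FOLLOW(S) = {$, read}.
FOLLOW(L): in H::=P L, the suffix after L is empty, so FOLLOW(L) ⊇ FOLLOW(H) = {$, read}. Thus FOLLOW(L) = {$, read}.
For S ::= epsilon: FIRST(epsilon) = {epsilon}, so it goes in M[S, t] for t ∈ {}; since epsilon ∈ FIRST, also for every t ∈ FOLLOW(S) = {$, read}.
For S ::= true true E: FIRST(true true E) = {true}, so it goes in M[S, t] for t ∈ {true}.
None of these place a production in M[S, num].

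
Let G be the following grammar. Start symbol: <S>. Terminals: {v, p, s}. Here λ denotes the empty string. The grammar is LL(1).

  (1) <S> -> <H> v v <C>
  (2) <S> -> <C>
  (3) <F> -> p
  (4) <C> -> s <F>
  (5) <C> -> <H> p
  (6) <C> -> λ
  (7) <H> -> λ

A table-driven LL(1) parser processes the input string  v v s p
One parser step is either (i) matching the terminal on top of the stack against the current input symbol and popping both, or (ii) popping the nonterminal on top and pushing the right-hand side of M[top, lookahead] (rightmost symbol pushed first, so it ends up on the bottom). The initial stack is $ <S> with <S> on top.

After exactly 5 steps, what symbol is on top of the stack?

s

     Stack          Input      Action
  1  $ <S>          v v s p $  expand <S> -> <H> v v <C>
  2  $ <C> v v <H>  v v s p $  expand <H> -> λ
  3  $ <C> v v      v v s p $  match v
  4  $ <C> v        v s p $    match v
  5  $ <C>          s p $      expand <C> -> s <F>
Stack after step 5: $ <F> s (top = s).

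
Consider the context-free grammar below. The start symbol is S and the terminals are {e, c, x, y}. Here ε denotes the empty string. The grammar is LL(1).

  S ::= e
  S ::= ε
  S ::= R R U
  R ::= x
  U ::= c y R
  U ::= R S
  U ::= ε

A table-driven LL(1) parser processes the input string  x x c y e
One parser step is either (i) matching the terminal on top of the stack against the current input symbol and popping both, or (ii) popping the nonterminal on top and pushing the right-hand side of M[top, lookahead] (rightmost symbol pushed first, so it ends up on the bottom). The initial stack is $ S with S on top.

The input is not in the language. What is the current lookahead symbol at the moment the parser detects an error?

step 1: stack=$ S  input=x x c y e $  — expand S ::= R R U
step 2: stack=$ U R R  input=x x c y e $  — expand R ::= x
step 3: stack=$ U R x  input=x x c y e $  — match x
step 4: stack=$ U R  input=x c y e $  — expand R ::= x
step 5: stack=$ U x  input=x c y e $  — match x
step 6: stack=$ U  input=c y e $  — expand U ::= c y R
step 7: stack=$ R y c  input=c y e $  — match c
step 8: stack=$ R y  input=y e $  — match y
step 9: stack=$ R  input=e $  — error: M[R, e] is empty

e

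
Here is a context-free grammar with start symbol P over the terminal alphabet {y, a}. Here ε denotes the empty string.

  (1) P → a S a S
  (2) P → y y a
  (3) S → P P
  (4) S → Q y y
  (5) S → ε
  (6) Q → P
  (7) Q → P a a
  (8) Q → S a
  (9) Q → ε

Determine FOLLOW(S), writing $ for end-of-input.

{$, a, y}

FIRST(P): from P→a S a S we get {a}; from P→y y a we get {y}. So FIRST(P) = {a, y}.
FIRST(S): from S→P P we get {a, y}; from S→Q y y we get {a, y}; from S→ε we get {ε}. So FIRST(S) = {ε, a, y}.
FIRST(Q): from Q→P we get {a, y}; from Q→P a a we get {a, y}; from Q→S a we get {a, y}; from Q→ε we get {ε}. So FIRST(Q) = {ε, a, y}.
FOLLOW(P) includes $ since P is the start symbol.
FOLLOW(Q): in S→Q y y, Q is followed by y y with FIRST {y}. Thus FOLLOW(Q) = {y}.
FOLLOW(P): in S→P P (occurrence 1), P is followed by P with FIRST {a, y}; in S→P P (occurrence 2), the suffix after P is empty, so FOLLOW(P) ⊇ FOLLOW(S) = {$, a, y}; in Q→P, the suffix after P is empty, so FOLLOW(P) ⊇ FOLLOW(Q) = {y}; in Q→P a a, P is followed by a a with FIRST {a}. Thus FOLLOW(P) = {$, a, y}.
FOLLOW(S): in P→a S a S (occurrence 1), S is followed by a S with FIRST {a}; in P→a S a S (occurrence 2), the suffix after S is empty, so FOLLOW(S) ⊇ FOLLOW(P) = {$, a, y}; in Q→S a, S is followed by a with FIRST {a}. Thus FOLLOW(S) = {$, a, y}.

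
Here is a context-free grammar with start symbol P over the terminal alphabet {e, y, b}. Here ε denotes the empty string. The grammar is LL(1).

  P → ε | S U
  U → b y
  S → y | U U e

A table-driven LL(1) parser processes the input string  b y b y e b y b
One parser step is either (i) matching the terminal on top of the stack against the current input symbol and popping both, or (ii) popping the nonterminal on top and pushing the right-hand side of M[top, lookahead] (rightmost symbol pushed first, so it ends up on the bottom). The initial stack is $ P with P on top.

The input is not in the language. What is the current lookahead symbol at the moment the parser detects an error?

b

      Stack        Input              Action
   1  $ P          b y b y e b y b $  expand P → S U
   2  $ U S        b y b y e b y b $  expand S → U U e
   3  $ U e U U    b y b y e b y b $  expand U → b y
   4  $ U e U y b  b y b y e b y b $  match b
   5  $ U e U y    y b y e b y b $    match y
   6  $ U e U      b y e b y b $      expand U → b y
   7  $ U e y b    b y e b y b $      match b
   8  $ U e y      y e b y b $        match y
   9  $ U e        e b y b $          match e
  10  $ U          b y b $            expand U → b y
  11  $ y b        b y b $            match b
  12  $ y          y b $              match y
  13  $            b $                error: stack empty but input remains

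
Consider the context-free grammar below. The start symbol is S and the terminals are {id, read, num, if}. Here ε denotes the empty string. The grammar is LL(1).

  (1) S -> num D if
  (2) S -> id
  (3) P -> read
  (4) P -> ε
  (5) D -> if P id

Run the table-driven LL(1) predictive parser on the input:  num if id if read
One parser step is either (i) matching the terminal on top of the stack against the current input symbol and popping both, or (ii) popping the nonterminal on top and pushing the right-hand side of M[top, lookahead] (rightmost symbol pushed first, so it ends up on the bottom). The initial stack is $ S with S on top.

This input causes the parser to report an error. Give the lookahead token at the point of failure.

     Stack         Input                Action
  1  $ S           num if id if read $  expand S -> num D if
  2  $ if D num    num if id if read $  match num
  3  $ if D        if id if read $      expand D -> if P id
  4  $ if id P if  if id if read $      match if
  5  $ if id P     id if read $         expand P -> ε
  6  $ if id       id if read $         match id
  7  $ if          if read $            match if
  8  $             read $               error: stack empty but input remains

read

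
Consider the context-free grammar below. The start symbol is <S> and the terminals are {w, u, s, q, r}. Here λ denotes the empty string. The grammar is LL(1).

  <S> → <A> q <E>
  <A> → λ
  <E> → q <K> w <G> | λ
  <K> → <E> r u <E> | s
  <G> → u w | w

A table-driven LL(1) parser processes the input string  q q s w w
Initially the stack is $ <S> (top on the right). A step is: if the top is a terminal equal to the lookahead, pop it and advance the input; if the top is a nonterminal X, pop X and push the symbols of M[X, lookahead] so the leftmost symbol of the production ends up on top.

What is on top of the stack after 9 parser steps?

step 1: stack=$ <S>  input=q q s w w $  — expand <S> → <A> q <E>
step 2: stack=$ <E> q <A>  input=q q s w w $  — expand <A> → λ
step 3: stack=$ <E> q  input=q q s w w $  — match q
step 4: stack=$ <E>  input=q s w w $  — expand <E> → q <K> w <G>
step 5: stack=$ <G> w <K> q  input=q s w w $  — match q
step 6: stack=$ <G> w <K>  input=s w w $  — expand <K> → s
step 7: stack=$ <G> w s  input=s w w $  — match s
step 8: stack=$ <G> w  input=w w $  — match w
step 9: stack=$ <G>  input=w $  — expand <G> → w
Stack after step 9: $ w (top = w).

w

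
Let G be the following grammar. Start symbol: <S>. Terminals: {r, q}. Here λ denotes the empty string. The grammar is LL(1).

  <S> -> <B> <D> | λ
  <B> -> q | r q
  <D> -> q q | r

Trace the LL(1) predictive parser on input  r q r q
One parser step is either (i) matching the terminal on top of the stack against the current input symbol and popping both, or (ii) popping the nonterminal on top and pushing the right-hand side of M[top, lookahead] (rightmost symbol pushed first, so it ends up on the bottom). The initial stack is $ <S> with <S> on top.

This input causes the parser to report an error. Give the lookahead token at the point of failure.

step 1: stack=$ <S>  input=r q r q $  — expand <S> -> <B> <D>
step 2: stack=$ <D> <B>  input=r q r q $  — expand <B> -> r q
step 3: stack=$ <D> q r  input=r q r q $  — match r
step 4: stack=$ <D> q  input=q r q $  — match q
step 5: stack=$ <D>  input=r q $  — expand <D> -> r
step 6: stack=$ r  input=r q $  — match r
step 7: stack=$  input=q $  — error: stack empty but input remains

q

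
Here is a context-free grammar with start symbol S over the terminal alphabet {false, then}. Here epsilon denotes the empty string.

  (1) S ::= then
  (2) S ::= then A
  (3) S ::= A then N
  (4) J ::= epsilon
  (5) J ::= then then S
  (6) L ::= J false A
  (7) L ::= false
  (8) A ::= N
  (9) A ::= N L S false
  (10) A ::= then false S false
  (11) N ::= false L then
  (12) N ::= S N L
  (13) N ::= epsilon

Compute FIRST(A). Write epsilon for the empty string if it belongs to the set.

FIRST(J) = {epsilon, then}
FIRST(L) = {false, then}  (via J false A)
FIRST(S) = {false, then}  (via A then N)
FIRST(N) = {epsilon, false, then}  (via S N L)
FIRST(A) = {epsilon, false, then}  (via N, N L S false)

{epsilon, false, then}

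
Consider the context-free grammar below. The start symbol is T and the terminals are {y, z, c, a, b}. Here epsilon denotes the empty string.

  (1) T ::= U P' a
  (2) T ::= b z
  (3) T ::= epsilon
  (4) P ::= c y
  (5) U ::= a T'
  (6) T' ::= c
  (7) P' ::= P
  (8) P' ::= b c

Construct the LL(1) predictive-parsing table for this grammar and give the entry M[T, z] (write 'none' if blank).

none

FIRST(P) = {c}
FIRST(U) = {a}
FIRST(T') = {c}
FIRST(T) = {epsilon, a, b}  (via U P' a)
FIRST(P') = {b, c}  (via P)
FOLLOW(T) includes $ since T is the start symbol.
FOLLOW(T): T appears on no right-hand side. Thus FOLLOW(T) = {$}.
For T ::= U P' a: FIRST(U P' a) = {a}, so it goes in M[T, t] for t ∈ {a}.
For T ::= b z: FIRST(b z) = {b}, so it goes in M[T, t] for t ∈ {b}.
For T ::= epsilon: FIRST(epsilon) = {epsilon}, so it goes in M[T, t] for t ∈ {}; since epsilon ∈ FIRST, also for every t ∈ FOLLOW(T) = {$}.
None of these place a production in M[T, z].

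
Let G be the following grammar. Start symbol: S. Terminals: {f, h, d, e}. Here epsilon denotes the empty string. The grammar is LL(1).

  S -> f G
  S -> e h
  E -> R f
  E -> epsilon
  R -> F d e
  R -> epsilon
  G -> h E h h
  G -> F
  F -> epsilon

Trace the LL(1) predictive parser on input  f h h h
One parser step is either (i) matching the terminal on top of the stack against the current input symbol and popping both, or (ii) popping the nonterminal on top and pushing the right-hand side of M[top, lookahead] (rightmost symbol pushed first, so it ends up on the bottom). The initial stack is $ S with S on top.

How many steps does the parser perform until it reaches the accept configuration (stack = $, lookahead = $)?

     Stack      Input      Action
  1  $ S        f h h h $  expand S -> f G
  2  $ G f      f h h h $  match f
  3  $ G        h h h $    expand G -> h E h h
  4  $ h h E h  h h h $    match h
  5  $ h h E    h h $      expand E -> epsilon
  6  $ h h      h h $      match h
  7  $ h        h $        match h
Accept reached after 7 steps.

7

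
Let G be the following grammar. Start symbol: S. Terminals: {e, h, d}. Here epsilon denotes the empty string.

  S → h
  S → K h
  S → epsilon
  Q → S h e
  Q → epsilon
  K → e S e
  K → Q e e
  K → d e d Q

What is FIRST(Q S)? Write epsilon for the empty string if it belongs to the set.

{epsilon, d, e, h}

FIRST(S) = {epsilon, d, e, h}  (via K h)
FIRST(Q) = {epsilon, d, e, h}  (via S h e)
FIRST(K) = {d, e, h}  (via Q e e)
FIRST(Q S): take FIRST of each symbol in turn, carrying on past any symbol whose FIRST contains epsilon; result {epsilon, d, e, h}.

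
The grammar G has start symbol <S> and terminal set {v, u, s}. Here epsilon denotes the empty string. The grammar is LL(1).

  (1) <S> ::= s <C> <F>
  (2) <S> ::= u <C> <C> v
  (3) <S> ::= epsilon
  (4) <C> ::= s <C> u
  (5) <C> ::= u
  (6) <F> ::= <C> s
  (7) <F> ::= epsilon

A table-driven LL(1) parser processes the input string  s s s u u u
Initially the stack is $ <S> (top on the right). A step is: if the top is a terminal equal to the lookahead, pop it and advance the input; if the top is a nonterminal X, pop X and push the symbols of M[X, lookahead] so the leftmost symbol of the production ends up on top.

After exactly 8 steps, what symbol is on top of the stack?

u

step 1: stack=$ <S>  input=s s s u u u $  — expand <S> ::= s <C> <F>
step 2: stack=$ <F> <C> s  input=s s s u u u $  — match s
step 3: stack=$ <F> <C>  input=s s u u u $  — expand <C> ::= s <C> u
step 4: stack=$ <F> u <C> s  input=s s u u u $  — match s
step 5: stack=$ <F> u <C>  input=s u u u $  — expand <C> ::= s <C> u
step 6: stack=$ <F> u u <C> s  input=s u u u $  — match s
step 7: stack=$ <F> u u <C>  input=u u u $  — expand <C> ::= u
step 8: stack=$ <F> u u u  input=u u u $  — match u
Stack after step 8: $ <F> u u (top = u).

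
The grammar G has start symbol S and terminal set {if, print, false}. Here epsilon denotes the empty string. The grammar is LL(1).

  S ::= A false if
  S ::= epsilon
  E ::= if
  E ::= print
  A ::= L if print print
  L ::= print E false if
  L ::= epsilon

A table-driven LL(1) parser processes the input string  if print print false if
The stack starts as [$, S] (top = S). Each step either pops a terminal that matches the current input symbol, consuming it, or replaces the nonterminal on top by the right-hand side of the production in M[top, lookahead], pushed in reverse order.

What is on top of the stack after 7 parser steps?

     Stack                        Input                      Action
  1  $ S                          if print print false if $  expand S ::= A false if
  2  $ if false A                 if print print false if $  expand A ::= L if print print
  3  $ if false print print if L  if print print false if $  expand L ::= epsilon
  4  $ if false print print if    if print print false if $  match if
  5  $ if false print print       print print false if $     match print
  6  $ if false print             print false if $           match print
  7  $ if false                   false if $                 match false
Stack after step 7: $ if (top = if).

if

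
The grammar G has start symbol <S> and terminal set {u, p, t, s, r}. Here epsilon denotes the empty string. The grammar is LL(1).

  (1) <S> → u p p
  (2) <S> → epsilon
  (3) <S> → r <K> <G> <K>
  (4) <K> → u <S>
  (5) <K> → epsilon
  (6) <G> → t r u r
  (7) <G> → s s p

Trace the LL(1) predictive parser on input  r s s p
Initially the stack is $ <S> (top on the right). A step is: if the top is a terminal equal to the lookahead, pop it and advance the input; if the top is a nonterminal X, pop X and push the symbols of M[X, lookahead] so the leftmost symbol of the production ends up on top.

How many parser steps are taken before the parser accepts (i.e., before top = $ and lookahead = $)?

8

step 1: stack=$ <S>  input=r s s p $  — expand <S> → r <K> <G> <K>
step 2: stack=$ <K> <G> <K> r  input=r s s p $  — match r
step 3: stack=$ <K> <G> <K>  input=s s p $  — expand <K> → epsilon
step 4: stack=$ <K> <G>  input=s s p $  — expand <G> → s s p
step 5: stack=$ <K> p s s  input=s s p $  — match s
step 6: stack=$ <K> p s  input=s p $  — match s
step 7: stack=$ <K> p  input=p $  — match p
step 8: stack=$ <K>  input=$  — expand <K> → epsilon
Accept reached after 8 steps.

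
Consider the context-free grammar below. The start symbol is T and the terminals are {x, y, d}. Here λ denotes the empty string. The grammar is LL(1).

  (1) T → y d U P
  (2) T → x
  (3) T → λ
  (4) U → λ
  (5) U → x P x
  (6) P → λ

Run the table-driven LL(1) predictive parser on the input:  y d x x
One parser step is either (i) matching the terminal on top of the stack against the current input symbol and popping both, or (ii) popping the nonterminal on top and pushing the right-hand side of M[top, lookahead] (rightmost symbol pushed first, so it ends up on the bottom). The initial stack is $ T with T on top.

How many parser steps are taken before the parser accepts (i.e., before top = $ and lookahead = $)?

8

     Stack      Input      Action
  1  $ T        y d x x $  expand T → y d U P
  2  $ P U d y  y d x x $  match y
  3  $ P U d    d x x $    match d
  4  $ P U      x x $      expand U → x P x
  5  $ P x P x  x x $      match x
  6  $ P x P    x $        expand P → λ
  7  $ P x      x $        match x
  8  $ P        $          expand P → λ
Accept reached after 8 steps.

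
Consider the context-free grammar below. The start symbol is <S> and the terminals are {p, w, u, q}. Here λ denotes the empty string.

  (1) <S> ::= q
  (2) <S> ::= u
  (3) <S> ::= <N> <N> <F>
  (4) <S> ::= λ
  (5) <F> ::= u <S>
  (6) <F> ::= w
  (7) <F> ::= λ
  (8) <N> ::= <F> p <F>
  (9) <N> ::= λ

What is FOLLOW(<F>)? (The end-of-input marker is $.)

{$, p, u, w}

FIRST(<F>): from <F>::=u <S> we get {u}; from <F>::=w we get {w}; from <F>::=λ we get {λ}. So FIRST(<F>) = {λ, u, w}.
FIRST(<N>): from <N>::=<F> p <F> we get {p, u, w}; from <N>::=λ we get {λ}. So FIRST(<N>) = {λ, p, u, w}.
FIRST(<S>): from <S>::=q we get {q}; from <S>::=u we get {u}; from <S>::=<N> <N> <F> we get {λ, p, u, w}; from <S>::=λ we get {λ}. So FIRST(<S>) = {λ, p, q, u, w}.
FOLLOW(<S>) includes $ since <S> is the start symbol.
FOLLOW(<S>): in <F>::=u <S>, the suffix after <S> is empty, so FOLLOW(<S>) ⊇ FOLLOW(<F>) = {$, p, u, w}. Thus FOLLOW(<S>) = {$, p, u, w}.
FOLLOW(<N>): in <S>::=<N> <N> <F> (occurrence 1), <N> is followed by <N> <F> with FIRST {λ, p, u, w}; in <S>::=<N> <N> <F> (occurrence 1), the suffix after <N> is nullable, so FOLLOW(<N>) ⊇ FOLLOW(<S>) = {$, p, u, w}; in <S>::=<N> <N> <F> (occurrence 2), <N> is followed by <F> with FIRST {λ, u, w}; in <S>::=<N> <N> <F> (occurrence 2), the suffix after <N> is nullable, so FOLLOW(<N>) ⊇ FOLLOW(<S>) = {$, p, u, w}. Thus FOLLOW(<N>) = {$, p, u, w}.
FOLLOW(<F>): in <S>::=<N> <N> <F>, the suffix after <F> is empty, so FOLLOW(<F>) ⊇ FOLLOW(<S>) = {$, p, u, w}; in <N>::=<F> p <F> (occurrence 1), <F> is followed by p <F> with FIRST {p}; in <N>::=<F> p <F> (occurrence 2), the suffix after <F> is empty, so FOLLOW(<F>) ⊇ FOLLOW(<N>) = {$, p, u, w}. Thus FOLLOW(<F>) = {$, p, u, w}.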